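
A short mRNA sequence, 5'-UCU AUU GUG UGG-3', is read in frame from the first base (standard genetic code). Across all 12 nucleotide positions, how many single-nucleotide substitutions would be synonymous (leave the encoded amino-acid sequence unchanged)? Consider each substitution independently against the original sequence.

8

Codon 1 (UCU, Ser): 3 synonymous substitutions.
Codon 2 (AUU, Ile): 2 synonymous substitutions.
Codon 3 (GUG, Val): 3 synonymous substitutions.
Codon 4 (UGG, Trp): 0 synonymous substitutions.
Total: 3 + 2 + 3 + 0 = 8.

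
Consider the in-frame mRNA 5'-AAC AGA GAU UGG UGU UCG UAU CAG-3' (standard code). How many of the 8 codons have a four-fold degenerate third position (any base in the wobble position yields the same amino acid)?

1

Codon 1 AAC (Asn): third position 2-fold.
Codon 2 AGA (Arg): third position 2-fold.
Codon 3 GAU (Asp): third position 2-fold.
Codon 4 UGG (Trp): third position 1-fold.
Codon 5 UGU (Cys): third position 2-fold.
Codon 6 UCG (Ser): third position 4-fold.
Codon 7 UAU (Tyr): third position 2-fold.
Codon 8 CAG (Gln): third position 2-fold.
Four-fold degenerate third positions: 1.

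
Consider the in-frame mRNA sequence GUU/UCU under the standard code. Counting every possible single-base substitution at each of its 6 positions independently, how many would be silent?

Codon 1 (GUU, Val): 3 synonymous substitutions.
Codon 2 (UCU, Ser): 3 synonymous substitutions.
Total: 3 + 3 = 6.

6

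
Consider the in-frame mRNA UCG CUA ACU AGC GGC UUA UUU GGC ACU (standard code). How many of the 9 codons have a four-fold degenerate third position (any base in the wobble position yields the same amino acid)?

Codon 1 UCG (Ser): third position 4-fold.
Codon 2 CUA (Leu): third position 4-fold.
Codon 3 ACU (Thr): third position 4-fold.
Codon 4 AGC (Ser): third position 2-fold.
Codon 5 GGC (Gly): third position 4-fold.
Codon 6 UUA (Leu): third position 2-fold.
Codon 7 UUU (Phe): third position 2-fold.
Codon 8 GGC (Gly): third position 4-fold.
Codon 9 ACU (Thr): third position 4-fold.
Four-fold degenerate third positions: 6.

6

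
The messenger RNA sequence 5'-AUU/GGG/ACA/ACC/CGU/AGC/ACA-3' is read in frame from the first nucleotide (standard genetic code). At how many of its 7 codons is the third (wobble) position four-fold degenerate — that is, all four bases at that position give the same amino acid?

5

Codon 1 AUU (Ile): third position 3-fold.
Codon 2 GGG (Gly): third position 4-fold.
Codon 3 ACA (Thr): third position 4-fold.
Codon 4 ACC (Thr): third position 4-fold.
Codon 5 CGU (Arg): third position 4-fold.
Codon 6 AGC (Ser): third position 2-fold.
Codon 7 ACA (Thr): third position 4-fold.
Four-fold degenerate third positions: 5.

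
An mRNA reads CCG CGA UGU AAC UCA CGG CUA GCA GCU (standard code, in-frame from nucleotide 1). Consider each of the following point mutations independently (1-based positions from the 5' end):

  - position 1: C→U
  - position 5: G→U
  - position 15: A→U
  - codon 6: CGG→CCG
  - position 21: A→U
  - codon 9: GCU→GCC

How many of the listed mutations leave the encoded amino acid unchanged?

3

Codon 1: CCG (Pro) → UCG (Ser) — missense.
Codon 2: CGA (Arg) → CUA (Leu) — missense.
Codon 5: UCA (Ser) → UCU (Ser) — synonymous.
Codon 6: CGG (Arg) → CCG (Pro) — missense.
Codon 7: CUA (Leu) → CUU (Leu) — synonymous.
Codon 9: GCU (Ala) → GCC (Ala) — synonymous.
Synonymous: 3 of 6.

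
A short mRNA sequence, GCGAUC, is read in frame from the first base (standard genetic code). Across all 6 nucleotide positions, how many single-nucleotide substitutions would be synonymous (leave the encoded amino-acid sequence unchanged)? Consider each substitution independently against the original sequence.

5

Codon 1 (GCG, Ala): 3 synonymous substitutions.
Codon 2 (AUC, Ile): 2 synonymous substitutions.
Total: 3 + 2 = 5.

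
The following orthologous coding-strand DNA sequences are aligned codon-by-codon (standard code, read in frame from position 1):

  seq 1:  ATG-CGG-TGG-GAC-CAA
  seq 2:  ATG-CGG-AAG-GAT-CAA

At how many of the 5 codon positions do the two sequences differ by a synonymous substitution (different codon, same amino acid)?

Codon 1: ATG Met / ATG Met — identical.
Codon 2: CGG Arg / CGG Arg — identical.
Codon 3: TGG Trp / AAG Lys — nonsynonymous.
Codon 4: GAC Asp / GAT Asp — synonymous.
Codon 5: CAA Gln / CAA Gln — identical.
Synonymous differences: 1.

1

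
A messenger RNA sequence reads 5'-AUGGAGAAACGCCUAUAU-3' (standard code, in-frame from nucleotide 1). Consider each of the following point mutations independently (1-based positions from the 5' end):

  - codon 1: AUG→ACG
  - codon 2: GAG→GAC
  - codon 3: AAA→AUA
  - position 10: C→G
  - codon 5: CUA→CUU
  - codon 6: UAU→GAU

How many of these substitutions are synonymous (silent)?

1

Codon 1: AUG (Met) → ACG (Thr) — missense.
Codon 2: GAG (Glu) → GAC (Asp) — missense.
Codon 3: AAA (Lys) → AUA (Ile) — missense.
Codon 4: CGC (Arg) → GGC (Gly) — missense.
Codon 5: CUA (Leu) → CUU (Leu) — synonymous.
Codon 6: UAU (Tyr) → GAU (Asp) — missense.
Synonymous: 1 of 6.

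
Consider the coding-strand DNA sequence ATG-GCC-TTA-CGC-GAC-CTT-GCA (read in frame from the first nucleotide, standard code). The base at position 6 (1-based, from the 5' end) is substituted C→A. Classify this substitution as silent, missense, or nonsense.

silent

Position 6 falls in codon 2: GCC → Ala.
After the substitution the codon is GCA → Ala.
Both encode Ala, so the change is synonymous.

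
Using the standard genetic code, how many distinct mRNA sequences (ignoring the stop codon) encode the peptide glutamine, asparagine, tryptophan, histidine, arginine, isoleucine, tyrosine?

Gln: 2 codons.
Asn: 2 codons.
Trp: 1 codon.
His: 2 codons.
Arg: 6 codons.
Ile: 3 codons.
Tyr: 2 codons.
2 × 2 × 1 × 2 × 6 × 3 × 2 = 288.

288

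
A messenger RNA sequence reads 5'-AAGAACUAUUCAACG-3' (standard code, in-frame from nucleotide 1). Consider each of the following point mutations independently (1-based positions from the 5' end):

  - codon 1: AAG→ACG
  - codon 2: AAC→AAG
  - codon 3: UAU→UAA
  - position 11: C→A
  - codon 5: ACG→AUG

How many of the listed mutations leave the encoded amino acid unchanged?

0

Codon 1: AAG (Lys) → ACG (Thr) — missense.
Codon 2: AAC (Asn) → AAG (Lys) — missense.
Codon 3: UAU (Tyr) → UAA (Stop) — nonsense.
Codon 4: UCA (Ser) → UAA (Stop) — nonsense.
Codon 5: ACG (Thr) → AUG (Met) — missense.
Synonymous: 0 of 5.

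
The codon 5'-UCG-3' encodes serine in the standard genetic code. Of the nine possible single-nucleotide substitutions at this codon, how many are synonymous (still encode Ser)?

3

Position 1: none → 0 synonymous.
Position 2: none → 0 synonymous.
Position 3: UCU, UCC, UCA → 3 synonymous.
Total: 0 + 0 + 3 = 3.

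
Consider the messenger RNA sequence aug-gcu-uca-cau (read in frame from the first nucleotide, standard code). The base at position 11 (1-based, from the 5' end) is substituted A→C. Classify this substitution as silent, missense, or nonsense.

Position 11 falls in codon 4: CAU → His.
After the substitution the codon is CCU → Pro.
His ≠ Pro, so this is a missense mutation.

missense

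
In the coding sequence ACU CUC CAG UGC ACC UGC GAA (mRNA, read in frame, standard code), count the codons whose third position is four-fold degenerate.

3

Codon 1 ACU (Thr): third position 4-fold.
Codon 2 CUC (Leu): third position 4-fold.
Codon 3 CAG (Gln): third position 2-fold.
Codon 4 UGC (Cys): third position 2-fold.
Codon 5 ACC (Thr): third position 4-fold.
Codon 6 UGC (Cys): third position 2-fold.
Codon 7 GAA (Glu): third position 2-fold.
Four-fold degenerate third positions: 3.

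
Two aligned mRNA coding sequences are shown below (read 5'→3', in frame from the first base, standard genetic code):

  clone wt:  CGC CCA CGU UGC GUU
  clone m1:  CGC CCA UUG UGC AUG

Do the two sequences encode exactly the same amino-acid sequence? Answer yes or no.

Codon 1: CGC Arg / CGC Arg — identical.
Codon 2: CCA Pro / CCA Pro — identical.
Codon 3: CGU Arg / UUG Leu — nonsynonymous.
Codon 4: UGC Cys / UGC Cys — identical.
Codon 5: GUU Val / AUG Met — nonsynonymous.
Nonsynonymous differences: 2 → different protein.

no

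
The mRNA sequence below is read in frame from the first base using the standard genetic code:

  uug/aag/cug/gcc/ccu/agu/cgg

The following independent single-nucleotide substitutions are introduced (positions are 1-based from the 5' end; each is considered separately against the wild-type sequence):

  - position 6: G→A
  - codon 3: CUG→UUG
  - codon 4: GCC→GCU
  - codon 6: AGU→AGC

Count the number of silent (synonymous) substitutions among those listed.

4

Codon 2: AAG (Lys) → AAA (Lys) — synonymous.
Codon 3: CUG (Leu) → UUG (Leu) — synonymous.
Codon 4: GCC (Ala) → GCU (Ala) — synonymous.
Codon 6: AGU (Ser) → AGC (Ser) — synonymous.
Synonymous: 4 of 4.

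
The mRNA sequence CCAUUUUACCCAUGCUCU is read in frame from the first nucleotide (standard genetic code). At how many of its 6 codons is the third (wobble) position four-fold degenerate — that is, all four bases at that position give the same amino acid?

3

Codon 1 CCA (Pro): third position 4-fold.
Codon 2 UUU (Phe): third position 2-fold.
Codon 3 UAC (Tyr): third position 2-fold.
Codon 4 CCA (Pro): third position 4-fold.
Codon 5 UGC (Cys): third position 2-fold.
Codon 6 UCU (Ser): third position 4-fold.
Four-fold degenerate third positions: 3.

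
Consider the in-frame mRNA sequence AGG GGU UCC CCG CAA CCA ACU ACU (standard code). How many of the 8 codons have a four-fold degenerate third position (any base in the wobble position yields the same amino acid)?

6

Codon 1 AGG (Arg): third position 2-fold.
Codon 2 GGU (Gly): third position 4-fold.
Codon 3 UCC (Ser): third position 4-fold.
Codon 4 CCG (Pro): third position 4-fold.
Codon 5 CAA (Gln): third position 2-fold.
Codon 6 CCA (Pro): third position 4-fold.
Codon 7 ACU (Thr): third position 4-fold.
Codon 8 ACU (Thr): third position 4-fold.
Four-fold degenerate third positions: 6.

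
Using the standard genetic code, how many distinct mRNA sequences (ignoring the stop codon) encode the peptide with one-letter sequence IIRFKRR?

7776

Ile: 3 codons.
Ile: 3 codons.
Arg: 6 codons.
Phe: 2 codons.
Lys: 2 codons.
Arg: 6 codons.
Arg: 6 codons.
3 × 3 × 6 × 2 × 2 × 6 × 6 = 7776.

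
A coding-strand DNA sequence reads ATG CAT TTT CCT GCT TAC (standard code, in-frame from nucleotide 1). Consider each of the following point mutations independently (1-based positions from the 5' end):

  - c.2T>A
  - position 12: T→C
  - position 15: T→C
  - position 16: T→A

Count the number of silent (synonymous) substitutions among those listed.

Codon 1: ATG (Met) → AAG (Lys) — missense.
Codon 4: CCT (Pro) → CCC (Pro) — synonymous.
Codon 5: GCT (Ala) → GCC (Ala) — synonymous.
Codon 6: TAC (Tyr) → AAC (Asn) — missense.
Synonymous: 2 of 4.

2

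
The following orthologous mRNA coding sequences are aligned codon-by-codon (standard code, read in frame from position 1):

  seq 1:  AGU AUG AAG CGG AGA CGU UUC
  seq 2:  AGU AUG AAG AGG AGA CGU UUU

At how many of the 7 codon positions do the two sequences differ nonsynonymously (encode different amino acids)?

Codon 1: AGU Ser / AGU Ser — identical.
Codon 2: AUG Met / AUG Met — identical.
Codon 3: AAG Lys / AAG Lys — identical.
Codon 4: CGG Arg / AGG Arg — synonymous.
Codon 5: AGA Arg / AGA Arg — identical.
Codon 6: CGU Arg / CGU Arg — identical.
Codon 7: UUC Phe / UUU Phe — synonymous.
Nonsynonymous differences: 0.

0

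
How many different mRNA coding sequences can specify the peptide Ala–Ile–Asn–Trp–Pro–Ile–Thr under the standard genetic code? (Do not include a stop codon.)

1152

Ala: 4 codons.
Ile: 3 codons.
Asn: 2 codons.
Trp: 1 codon.
Pro: 4 codons.
Ile: 3 codons.
Thr: 4 codons.
4 × 3 × 2 × 1 × 4 × 3 × 4 = 1152.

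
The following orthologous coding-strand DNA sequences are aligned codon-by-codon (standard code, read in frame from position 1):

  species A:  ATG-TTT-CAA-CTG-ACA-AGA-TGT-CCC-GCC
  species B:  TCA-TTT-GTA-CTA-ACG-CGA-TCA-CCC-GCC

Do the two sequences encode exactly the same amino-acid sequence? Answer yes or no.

no

Codon 1: ATG Met / TCA Ser — nonsynonymous.
Codon 2: TTT Phe / TTT Phe — identical.
Codon 3: CAA Gln / GTA Val — nonsynonymous.
Codon 4: CTG Leu / CTA Leu — synonymous.
Codon 5: ACA Thr / ACG Thr — synonymous.
Codon 6: AGA Arg / CGA Arg — synonymous.
Codon 7: TGT Cys / TCA Ser — nonsynonymous.
Codon 8: CCC Pro / CCC Pro — identical.
Codon 9: GCC Ala / GCC Ala — identical.
Nonsynonymous differences: 3 → different protein.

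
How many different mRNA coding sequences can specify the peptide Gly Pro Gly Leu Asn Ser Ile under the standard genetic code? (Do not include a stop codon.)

Gly: 4 codons.
Pro: 4 codons.
Gly: 4 codons.
Leu: 6 codons.
Asn: 2 codons.
Ser: 6 codons.
Ile: 3 codons.
4 × 4 × 4 × 6 × 2 × 6 × 3 = 13824.

13824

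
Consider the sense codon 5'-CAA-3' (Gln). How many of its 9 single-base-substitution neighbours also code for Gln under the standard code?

Position 1: none → 0 synonymous.
Position 2: none → 0 synonymous.
Position 3: CAG → 1 synonymous.
Total: 0 + 0 + 1 = 1.

1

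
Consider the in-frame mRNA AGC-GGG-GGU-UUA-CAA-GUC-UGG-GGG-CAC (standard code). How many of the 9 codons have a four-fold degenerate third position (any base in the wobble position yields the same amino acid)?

Codon 1 AGC (Ser): third position 2-fold.
Codon 2 GGG (Gly): third position 4-fold.
Codon 3 GGU (Gly): third position 4-fold.
Codon 4 UUA (Leu): third position 2-fold.
Codon 5 CAA (Gln): third position 2-fold.
Codon 6 GUC (Val): third position 4-fold.
Codon 7 UGG (Trp): third position 1-fold.
Codon 8 GGG (Gly): third position 4-fold.
Codon 9 CAC (His): third position 2-fold.
Four-fold degenerate third positions: 4.

4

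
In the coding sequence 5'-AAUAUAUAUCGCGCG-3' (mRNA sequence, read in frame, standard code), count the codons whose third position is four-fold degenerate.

Codon 1 AAU (Asn): third position 2-fold.
Codon 2 AUA (Ile): third position 3-fold.
Codon 3 UAU (Tyr): third position 2-fold.
Codon 4 CGC (Arg): third position 4-fold.
Codon 5 GCG (Ala): third position 4-fold.
Four-fold degenerate third positions: 2.

2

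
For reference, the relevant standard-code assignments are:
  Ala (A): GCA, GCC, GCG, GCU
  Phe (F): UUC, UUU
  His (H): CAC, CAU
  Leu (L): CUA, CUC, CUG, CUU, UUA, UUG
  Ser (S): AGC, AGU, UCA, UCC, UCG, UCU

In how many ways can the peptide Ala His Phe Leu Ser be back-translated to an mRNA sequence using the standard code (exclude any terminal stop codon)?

576

Ala: 4 codons.
His: 2 codons.
Phe: 2 codons.
Leu: 6 codons.
Ser: 6 codons.
4 × 2 × 2 × 6 × 6 = 576.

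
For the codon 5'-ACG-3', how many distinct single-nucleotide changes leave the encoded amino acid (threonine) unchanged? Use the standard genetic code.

Position 1: none → 0 synonymous.
Position 2: none → 0 synonymous.
Position 3: ACU, ACC, ACA → 3 synonymous.
Total: 0 + 0 + 3 = 3.

3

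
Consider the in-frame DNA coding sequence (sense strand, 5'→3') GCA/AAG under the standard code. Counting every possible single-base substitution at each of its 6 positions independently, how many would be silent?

Codon 1 (GCA, Ala): 3 synonymous substitutions.
Codon 2 (AAG, Lys): 1 synonymous substitution.
Total: 3 + 1 = 4.

4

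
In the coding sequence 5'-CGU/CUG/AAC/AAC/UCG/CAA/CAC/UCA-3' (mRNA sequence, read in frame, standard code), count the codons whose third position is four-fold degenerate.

4

Codon 1 CGU (Arg): third position 4-fold.
Codon 2 CUG (Leu): third position 4-fold.
Codon 3 AAC (Asn): third position 2-fold.
Codon 4 AAC (Asn): third position 2-fold.
Codon 5 UCG (Ser): third position 4-fold.
Codon 6 CAA (Gln): third position 2-fold.
Codon 7 CAC (His): third position 2-fold.
Codon 8 UCA (Ser): third position 4-fold.
Four-fold degenerate third positions: 4.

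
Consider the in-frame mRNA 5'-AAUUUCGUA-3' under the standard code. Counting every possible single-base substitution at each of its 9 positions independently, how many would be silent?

Codon 1 (AAU, Asn): 1 synonymous substitution.
Codon 2 (UUC, Phe): 1 synonymous substitution.
Codon 3 (GUA, Val): 3 synonymous substitutions.
Total: 1 + 1 + 3 = 5.

5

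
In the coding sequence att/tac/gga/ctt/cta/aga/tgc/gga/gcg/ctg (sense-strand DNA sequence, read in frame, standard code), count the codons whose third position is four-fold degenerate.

Codon 1 ATT (Ile): third position 3-fold.
Codon 2 TAC (Tyr): third position 2-fold.
Codon 3 GGA (Gly): third position 4-fold.
Codon 4 CTT (Leu): third position 4-fold.
Codon 5 CTA (Leu): third position 4-fold.
Codon 6 AGA (Arg): third position 2-fold.
Codon 7 TGC (Cys): third position 2-fold.
Codon 8 GGA (Gly): third position 4-fold.
Codon 9 GCG (Ala): third position 4-fold.
Codon 10 CTG (Leu): third position 4-fold.
Four-fold degenerate third positions: 6.

6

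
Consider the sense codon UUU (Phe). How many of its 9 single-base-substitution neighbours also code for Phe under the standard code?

Position 1: none → 0 synonymous.
Position 2: none → 0 synonymous.
Position 3: UUC → 1 synonymous.
Total: 0 + 0 + 1 = 1.

1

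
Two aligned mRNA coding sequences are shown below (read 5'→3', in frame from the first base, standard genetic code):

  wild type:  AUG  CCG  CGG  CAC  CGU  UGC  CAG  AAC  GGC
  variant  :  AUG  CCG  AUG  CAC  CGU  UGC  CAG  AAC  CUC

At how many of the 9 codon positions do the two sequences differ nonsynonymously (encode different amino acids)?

2

Codon 1: AUG Met / AUG Met — identical.
Codon 2: CCG Pro / CCG Pro — identical.
Codon 3: CGG Arg / AUG Met — nonsynonymous.
Codon 4: CAC His / CAC His — identical.
Codon 5: CGU Arg / CGU Arg — identical.
Codon 6: UGC Cys / UGC Cys — identical.
Codon 7: CAG Gln / CAG Gln — identical.
Codon 8: AAC Asn / AAC Asn — identical.
Codon 9: GGC Gly / CUC Leu — nonsynonymous.
Nonsynonymous differences: 2.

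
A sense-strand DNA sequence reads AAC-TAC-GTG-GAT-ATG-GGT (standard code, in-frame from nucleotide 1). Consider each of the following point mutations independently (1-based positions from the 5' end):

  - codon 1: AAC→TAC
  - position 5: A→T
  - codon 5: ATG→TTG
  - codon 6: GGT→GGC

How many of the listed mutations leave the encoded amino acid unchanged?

1

Codon 1: AAC (Asn) → TAC (Tyr) — missense.
Codon 2: TAC (Tyr) → TTC (Phe) — missense.
Codon 5: ATG (Met) → TTG (Leu) — missense.
Codon 6: GGT (Gly) → GGC (Gly) — synonymous.
Synonymous: 1 of 4.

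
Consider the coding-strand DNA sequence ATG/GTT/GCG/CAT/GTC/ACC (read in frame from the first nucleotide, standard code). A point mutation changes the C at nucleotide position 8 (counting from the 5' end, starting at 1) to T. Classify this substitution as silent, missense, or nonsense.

missense

Position 8 falls in codon 3: GCG → Ala.
After the substitution the codon is GTG → Val.
Ala ≠ Val, so this is a missense mutation.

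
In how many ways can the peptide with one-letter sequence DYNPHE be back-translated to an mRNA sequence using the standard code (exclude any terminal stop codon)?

128

Asp: 2 codons.
Tyr: 2 codons.
Asn: 2 codons.
Pro: 4 codons.
His: 2 codons.
Glu: 2 codons.
2 × 2 × 2 × 4 × 2 × 2 = 128.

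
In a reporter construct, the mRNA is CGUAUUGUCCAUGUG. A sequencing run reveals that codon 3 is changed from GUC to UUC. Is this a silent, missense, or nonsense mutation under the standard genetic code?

Position 7 falls in codon 3: GUC → Val.
After the substitution the codon is UUC → Phe.
Val ≠ Phe, so this is a missense mutation.

missense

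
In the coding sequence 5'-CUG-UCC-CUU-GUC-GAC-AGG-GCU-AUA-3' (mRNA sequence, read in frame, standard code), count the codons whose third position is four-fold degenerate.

Codon 1 CUG (Leu): third position 4-fold.
Codon 2 UCC (Ser): third position 4-fold.
Codon 3 CUU (Leu): third position 4-fold.
Codon 4 GUC (Val): third position 4-fold.
Codon 5 GAC (Asp): third position 2-fold.
Codon 6 AGG (Arg): third position 2-fold.
Codon 7 GCU (Ala): third position 4-fold.
Codon 8 AUA (Ile): third position 3-fold.
Four-fold degenerate third positions: 5.

5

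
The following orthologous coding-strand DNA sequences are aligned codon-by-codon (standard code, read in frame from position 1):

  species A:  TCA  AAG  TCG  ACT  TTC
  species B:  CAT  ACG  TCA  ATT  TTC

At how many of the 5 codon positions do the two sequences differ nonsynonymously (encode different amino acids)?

3

Codon 1: TCA Ser / CAT His — nonsynonymous.
Codon 2: AAG Lys / ACG Thr — nonsynonymous.
Codon 3: TCG Ser / TCA Ser — synonymous.
Codon 4: ACT Thr / ATT Ile — nonsynonymous.
Codon 5: TTC Phe / TTC Phe — identical.
Nonsynonymous differences: 3.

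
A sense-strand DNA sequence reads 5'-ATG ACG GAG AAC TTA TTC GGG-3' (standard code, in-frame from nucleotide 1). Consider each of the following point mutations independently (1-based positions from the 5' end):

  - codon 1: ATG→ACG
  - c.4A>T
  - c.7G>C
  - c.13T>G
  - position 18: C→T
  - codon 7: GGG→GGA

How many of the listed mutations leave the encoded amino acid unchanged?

Codon 1: ATG (Met) → ACG (Thr) — missense.
Codon 2: ACG (Thr) → TCG (Ser) — missense.
Codon 3: GAG (Glu) → CAG (Gln) — missense.
Codon 5: TTA (Leu) → GTA (Val) — missense.
Codon 6: TTC (Phe) → TTT (Phe) — synonymous.
Codon 7: GGG (Gly) → GGA (Gly) — synonymous.
Synonymous: 2 of 6.

2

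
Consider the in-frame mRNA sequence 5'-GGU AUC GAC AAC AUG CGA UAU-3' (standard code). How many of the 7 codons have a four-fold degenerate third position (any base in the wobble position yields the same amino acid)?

Codon 1 GGU (Gly): third position 4-fold.
Codon 2 AUC (Ile): third position 3-fold.
Codon 3 GAC (Asp): third position 2-fold.
Codon 4 AAC (Asn): third position 2-fold.
Codon 5 AUG (Met): third position 1-fold.
Codon 6 CGA (Arg): third position 4-fold.
Codon 7 UAU (Tyr): third position 2-fold.
Four-fold degenerate third positions: 2.

2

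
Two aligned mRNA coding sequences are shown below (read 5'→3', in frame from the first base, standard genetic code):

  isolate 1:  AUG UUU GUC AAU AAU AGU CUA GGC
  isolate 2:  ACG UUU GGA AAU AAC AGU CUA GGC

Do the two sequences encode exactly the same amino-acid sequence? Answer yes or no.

Codon 1: AUG Met / ACG Thr — nonsynonymous.
Codon 2: UUU Phe / UUU Phe — identical.
Codon 3: GUC Val / GGA Gly — nonsynonymous.
Codon 4: AAU Asn / AAU Asn — identical.
Codon 5: AAU Asn / AAC Asn — synonymous.
Codon 6: AGU Ser / AGU Ser — identical.
Codon 7: CUA Leu / CUA Leu — identical.
Codon 8: GGC Gly / GGC Gly — identical.
Nonsynonymous differences: 2 → different protein.

no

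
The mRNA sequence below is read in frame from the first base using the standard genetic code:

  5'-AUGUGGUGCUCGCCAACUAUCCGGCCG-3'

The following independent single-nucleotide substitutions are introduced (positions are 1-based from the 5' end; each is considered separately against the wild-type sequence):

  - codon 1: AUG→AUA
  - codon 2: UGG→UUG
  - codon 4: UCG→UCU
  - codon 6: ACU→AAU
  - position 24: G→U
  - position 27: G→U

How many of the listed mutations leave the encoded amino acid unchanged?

Codon 1: AUG (Met) → AUA (Ile) — missense.
Codon 2: UGG (Trp) → UUG (Leu) — missense.
Codon 4: UCG (Ser) → UCU (Ser) — synonymous.
Codon 6: ACU (Thr) → AAU (Asn) — missense.
Codon 8: CGG (Arg) → CGU (Arg) — synonymous.
Codon 9: CCG (Pro) → CCU (Pro) — synonymous.
Synonymous: 3 of 6.

3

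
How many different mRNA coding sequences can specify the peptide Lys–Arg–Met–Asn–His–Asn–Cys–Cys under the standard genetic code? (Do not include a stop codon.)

Lys: 2 codons.
Arg: 6 codons.
Met: 1 codon.
Asn: 2 codons.
His: 2 codons.
Asn: 2 codons.
Cys: 2 codons.
Cys: 2 codons.
2 × 6 × 1 × 2 × 2 × 2 × 2 × 2 = 384.

384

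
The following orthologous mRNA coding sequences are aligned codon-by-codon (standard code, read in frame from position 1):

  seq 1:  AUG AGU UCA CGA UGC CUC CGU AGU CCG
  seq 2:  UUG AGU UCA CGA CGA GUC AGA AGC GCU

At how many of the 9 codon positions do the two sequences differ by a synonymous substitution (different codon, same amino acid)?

2

Codon 1: AUG Met / UUG Leu — nonsynonymous.
Codon 2: AGU Ser / AGU Ser — identical.
Codon 3: UCA Ser / UCA Ser — identical.
Codon 4: CGA Arg / CGA Arg — identical.
Codon 5: UGC Cys / CGA Arg — nonsynonymous.
Codon 6: CUC Leu / GUC Val — nonsynonymous.
Codon 7: CGU Arg / AGA Arg — synonymous.
Codon 8: AGU Ser / AGC Ser — synonymous.
Codon 9: CCG Pro / GCU Ala — nonsynonymous.
Synonymous differences: 2.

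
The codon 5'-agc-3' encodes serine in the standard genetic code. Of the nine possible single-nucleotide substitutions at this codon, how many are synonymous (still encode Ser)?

1

Position 1: none → 0 synonymous.
Position 2: none → 0 synonymous.
Position 3: AGU → 1 synonymous.
Total: 0 + 0 + 1 = 1.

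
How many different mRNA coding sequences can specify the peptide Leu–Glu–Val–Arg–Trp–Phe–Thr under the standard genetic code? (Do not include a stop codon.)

2304

Leu: 6 codons.
Glu: 2 codons.
Val: 4 codons.
Arg: 6 codons.
Trp: 1 codon.
Phe: 2 codons.
Thr: 4 codons.
6 × 2 × 4 × 6 × 1 × 2 × 4 = 2304.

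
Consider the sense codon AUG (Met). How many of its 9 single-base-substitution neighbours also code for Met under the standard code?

0

Position 1: none → 0 synonymous.
Position 2: none → 0 synonymous.
Position 3: none → 0 synonymous.
Total: 0 + 0 + 0 = 0.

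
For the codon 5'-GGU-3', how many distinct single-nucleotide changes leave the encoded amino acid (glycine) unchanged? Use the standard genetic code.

Position 1: none → 0 synonymous.
Position 2: none → 0 synonymous.
Position 3: GGC, GGA, GGG → 3 synonymous.
Total: 0 + 0 + 3 = 3.

3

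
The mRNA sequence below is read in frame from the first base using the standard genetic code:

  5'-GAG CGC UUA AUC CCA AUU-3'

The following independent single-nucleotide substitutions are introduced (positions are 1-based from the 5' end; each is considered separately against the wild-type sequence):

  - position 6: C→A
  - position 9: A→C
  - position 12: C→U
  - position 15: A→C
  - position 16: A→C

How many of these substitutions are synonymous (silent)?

3

Codon 2: CGC (Arg) → CGA (Arg) — synonymous.
Codon 3: UUA (Leu) → UUC (Phe) — missense.
Codon 4: AUC (Ile) → AUU (Ile) — synonymous.
Codon 5: CCA (Pro) → CCC (Pro) — synonymous.
Codon 6: AUU (Ile) → CUU (Leu) — missense.
Synonymous: 3 of 5.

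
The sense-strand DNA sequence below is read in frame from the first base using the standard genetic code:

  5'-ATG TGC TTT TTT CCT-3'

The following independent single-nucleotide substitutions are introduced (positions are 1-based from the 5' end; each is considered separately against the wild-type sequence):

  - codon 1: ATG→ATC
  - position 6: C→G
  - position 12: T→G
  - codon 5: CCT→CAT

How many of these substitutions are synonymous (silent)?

0

Codon 1: ATG (Met) → ATC (Ile) — missense.
Codon 2: TGC (Cys) → TGG (Trp) — missense.
Codon 4: TTT (Phe) → TTG (Leu) — missense.
Codon 5: CCT (Pro) → CAT (His) — missense.
Synonymous: 0 of 4.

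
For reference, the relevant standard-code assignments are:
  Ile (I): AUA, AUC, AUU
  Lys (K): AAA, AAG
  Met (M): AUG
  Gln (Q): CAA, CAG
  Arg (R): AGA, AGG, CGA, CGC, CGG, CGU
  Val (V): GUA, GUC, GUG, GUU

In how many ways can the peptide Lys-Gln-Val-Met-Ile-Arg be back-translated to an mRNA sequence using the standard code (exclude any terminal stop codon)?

288

Lys: 2 codons.
Gln: 2 codons.
Val: 4 codons.
Met: 1 codon.
Ile: 3 codons.
Arg: 6 codons.
2 × 2 × 4 × 1 × 3 × 6 = 288.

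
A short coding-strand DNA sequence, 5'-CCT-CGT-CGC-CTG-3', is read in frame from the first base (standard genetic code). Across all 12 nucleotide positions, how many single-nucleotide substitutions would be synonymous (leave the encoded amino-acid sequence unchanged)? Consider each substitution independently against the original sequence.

Codon 1 (CCT, Pro): 3 synonymous substitutions.
Codon 2 (CGT, Arg): 3 synonymous substitutions.
Codon 3 (CGC, Arg): 3 synonymous substitutions.
Codon 4 (CTG, Leu): 4 synonymous substitutions.
Total: 3 + 3 + 3 + 4 = 13.

13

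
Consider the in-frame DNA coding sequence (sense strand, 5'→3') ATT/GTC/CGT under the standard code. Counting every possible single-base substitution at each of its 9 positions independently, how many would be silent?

8

Codon 1 (ATT, Ile): 2 synonymous substitutions.
Codon 2 (GTC, Val): 3 synonymous substitutions.
Codon 3 (CGT, Arg): 3 synonymous substitutions.
Total: 2 + 3 + 3 = 8.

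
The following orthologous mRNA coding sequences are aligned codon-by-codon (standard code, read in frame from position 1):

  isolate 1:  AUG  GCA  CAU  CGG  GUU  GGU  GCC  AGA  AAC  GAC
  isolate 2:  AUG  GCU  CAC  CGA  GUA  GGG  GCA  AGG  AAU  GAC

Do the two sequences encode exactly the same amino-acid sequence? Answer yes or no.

yes

Codon 1: AUG Met / AUG Met — identical.
Codon 2: GCA Ala / GCU Ala — synonymous.
Codon 3: CAU His / CAC His — synonymous.
Codon 4: CGG Arg / CGA Arg — synonymous.
Codon 5: GUU Val / GUA Val — synonymous.
Codon 6: GGU Gly / GGG Gly — synonymous.
Codon 7: GCC Ala / GCA Ala — synonymous.
Codon 8: AGA Arg / AGG Arg — synonymous.
Codon 9: AAC Asn / AAU Asn — synonymous.
Codon 10: GAC Asp / GAC Asp — identical.
Nonsynonymous differences: 0 → same protein.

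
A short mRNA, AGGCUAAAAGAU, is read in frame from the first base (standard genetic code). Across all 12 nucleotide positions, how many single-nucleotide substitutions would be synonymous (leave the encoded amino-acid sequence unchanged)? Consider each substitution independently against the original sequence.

8

Codon 1 (AGG, Arg): 2 synonymous substitutions.
Codon 2 (CUA, Leu): 4 synonymous substitutions.
Codon 3 (AAA, Lys): 1 synonymous substitution.
Codon 4 (GAU, Asp): 1 synonymous substitution.
Total: 2 + 4 + 1 + 1 = 8.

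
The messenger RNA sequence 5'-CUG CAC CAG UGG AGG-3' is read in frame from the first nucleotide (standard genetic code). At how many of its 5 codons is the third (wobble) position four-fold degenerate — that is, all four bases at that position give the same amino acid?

1

Codon 1 CUG (Leu): third position 4-fold.
Codon 2 CAC (His): third position 2-fold.
Codon 3 CAG (Gln): third position 2-fold.
Codon 4 UGG (Trp): third position 1-fold.
Codon 5 AGG (Arg): third position 2-fold.
Four-fold degenerate third positions: 1.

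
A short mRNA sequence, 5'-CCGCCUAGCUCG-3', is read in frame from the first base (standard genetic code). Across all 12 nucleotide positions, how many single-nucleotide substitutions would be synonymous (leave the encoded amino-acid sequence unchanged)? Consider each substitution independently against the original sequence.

Codon 1 (CCG, Pro): 3 synonymous substitutions.
Codon 2 (CCU, Pro): 3 synonymous substitutions.
Codon 3 (AGC, Ser): 1 synonymous substitution.
Codon 4 (UCG, Ser): 3 synonymous substitutions.
Total: 3 + 3 + 1 + 3 = 10.

10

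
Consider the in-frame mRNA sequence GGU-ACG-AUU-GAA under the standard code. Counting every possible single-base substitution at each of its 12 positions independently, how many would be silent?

Codon 1 (GGU, Gly): 3 synonymous substitutions.
Codon 2 (ACG, Thr): 3 synonymous substitutions.
Codon 3 (AUU, Ile): 2 synonymous substitutions.
Codon 4 (GAA, Glu): 1 synonymous substitution.
Total: 3 + 3 + 2 + 1 = 9.

9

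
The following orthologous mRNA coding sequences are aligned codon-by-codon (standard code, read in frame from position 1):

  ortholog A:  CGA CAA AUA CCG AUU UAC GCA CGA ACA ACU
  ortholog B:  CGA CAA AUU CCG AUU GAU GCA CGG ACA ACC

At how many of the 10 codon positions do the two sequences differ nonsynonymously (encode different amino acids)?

1

Codon 1: CGA Arg / CGA Arg — identical.
Codon 2: CAA Gln / CAA Gln — identical.
Codon 3: AUA Ile / AUU Ile — synonymous.
Codon 4: CCG Pro / CCG Pro — identical.
Codon 5: AUU Ile / AUU Ile — identical.
Codon 6: UAC Tyr / GAU Asp — nonsynonymous.
Codon 7: GCA Ala / GCA Ala — identical.
Codon 8: CGA Arg / CGG Arg — synonymous.
Codon 9: ACA Thr / ACA Thr — identical.
Codon 10: ACU Thr / ACC Thr — synonymous.
Nonsynonymous differences: 1.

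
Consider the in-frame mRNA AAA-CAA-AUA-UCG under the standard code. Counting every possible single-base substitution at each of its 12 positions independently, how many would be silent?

Codon 1 (AAA, Lys): 1 synonymous substitution.
Codon 2 (CAA, Gln): 1 synonymous substitution.
Codon 3 (AUA, Ile): 2 synonymous substitutions.
Codon 4 (UCG, Ser): 3 synonymous substitutions.
Total: 1 + 1 + 2 + 3 = 7.

7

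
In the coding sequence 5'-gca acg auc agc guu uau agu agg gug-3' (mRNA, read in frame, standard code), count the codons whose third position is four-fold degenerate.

Codon 1 GCA (Ala): third position 4-fold.
Codon 2 ACG (Thr): third position 4-fold.
Codon 3 AUC (Ile): third position 3-fold.
Codon 4 AGC (Ser): third position 2-fold.
Codon 5 GUU (Val): third position 4-fold.
Codon 6 UAU (Tyr): third position 2-fold.
Codon 7 AGU (Ser): third position 2-fold.
Codon 8 AGG (Arg): third position 2-fold.
Codon 9 GUG (Val): third position 4-fold.
Four-fold degenerate third positions: 4.

4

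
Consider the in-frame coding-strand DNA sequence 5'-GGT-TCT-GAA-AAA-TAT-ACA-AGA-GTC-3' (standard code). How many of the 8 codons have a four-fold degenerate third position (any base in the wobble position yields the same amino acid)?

4

Codon 1 GGT (Gly): third position 4-fold.
Codon 2 TCT (Ser): third position 4-fold.
Codon 3 GAA (Glu): third position 2-fold.
Codon 4 AAA (Lys): third position 2-fold.
Codon 5 TAT (Tyr): third position 2-fold.
Codon 6 ACA (Thr): third position 4-fold.
Codon 7 AGA (Arg): third position 2-fold.
Codon 8 GTC (Val): third position 4-fold.
Four-fold degenerate third positions: 4.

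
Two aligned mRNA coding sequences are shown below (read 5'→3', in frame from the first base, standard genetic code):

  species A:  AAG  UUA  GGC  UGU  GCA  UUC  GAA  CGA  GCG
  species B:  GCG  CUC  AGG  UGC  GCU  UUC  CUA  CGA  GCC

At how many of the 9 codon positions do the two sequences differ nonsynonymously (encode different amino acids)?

Codon 1: AAG Lys / GCG Ala — nonsynonymous.
Codon 2: UUA Leu / CUC Leu — synonymous.
Codon 3: GGC Gly / AGG Arg — nonsynonymous.
Codon 4: UGU Cys / UGC Cys — synonymous.
Codon 5: GCA Ala / GCU Ala — synonymous.
Codon 6: UUC Phe / UUC Phe — identical.
Codon 7: GAA Glu / CUA Leu — nonsynonymous.
Codon 8: CGA Arg / CGA Arg — identical.
Codon 9: GCG Ala / GCC Ala — synonymous.
Nonsynonymous differences: 3.

3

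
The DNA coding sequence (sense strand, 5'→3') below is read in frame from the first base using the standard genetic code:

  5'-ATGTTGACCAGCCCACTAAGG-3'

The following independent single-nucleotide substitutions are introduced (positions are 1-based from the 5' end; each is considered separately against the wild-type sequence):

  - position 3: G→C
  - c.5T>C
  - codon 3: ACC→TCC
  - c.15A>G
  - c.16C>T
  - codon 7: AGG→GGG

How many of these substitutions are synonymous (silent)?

2

Codon 1: ATG (Met) → ATC (Ile) — missense.
Codon 2: TTG (Leu) → TCG (Ser) — missense.
Codon 3: ACC (Thr) → TCC (Ser) — missense.
Codon 5: CCA (Pro) → CCG (Pro) — synonymous.
Codon 6: CTA (Leu) → TTA (Leu) — synonymous.
Codon 7: AGG (Arg) → GGG (Gly) — missense.
Synonymous: 2 of 6.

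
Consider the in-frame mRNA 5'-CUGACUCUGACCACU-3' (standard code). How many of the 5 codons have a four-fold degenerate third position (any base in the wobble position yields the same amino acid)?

5

Codon 1 CUG (Leu): third position 4-fold.
Codon 2 ACU (Thr): third position 4-fold.
Codon 3 CUG (Leu): third position 4-fold.
Codon 4 ACC (Thr): third position 4-fold.
Codon 5 ACU (Thr): third position 4-fold.
Four-fold degenerate third positions: 5.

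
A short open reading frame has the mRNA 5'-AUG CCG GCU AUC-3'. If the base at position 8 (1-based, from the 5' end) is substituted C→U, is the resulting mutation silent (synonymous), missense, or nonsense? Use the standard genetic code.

missense

Position 8 falls in codon 3: GCU → Ala.
After the substitution the codon is GUU → Val.
Ala ≠ Val, so this is a missense mutation.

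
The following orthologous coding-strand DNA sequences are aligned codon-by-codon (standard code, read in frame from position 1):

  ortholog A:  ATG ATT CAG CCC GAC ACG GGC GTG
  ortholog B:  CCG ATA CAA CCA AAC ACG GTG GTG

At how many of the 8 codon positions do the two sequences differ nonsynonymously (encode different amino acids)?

3

Codon 1: ATG Met / CCG Pro — nonsynonymous.
Codon 2: ATT Ile / ATA Ile — synonymous.
Codon 3: CAG Gln / CAA Gln — synonymous.
Codon 4: CCC Pro / CCA Pro — synonymous.
Codon 5: GAC Asp / AAC Asn — nonsynonymous.
Codon 6: ACG Thr / ACG Thr — identical.
Codon 7: GGC Gly / GTG Val — nonsynonymous.
Codon 8: GTG Val / GTG Val — identical.
Nonsynonymous differences: 3.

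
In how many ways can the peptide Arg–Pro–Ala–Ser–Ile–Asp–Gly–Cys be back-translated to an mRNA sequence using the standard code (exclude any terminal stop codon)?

27648

Arg: 6 codons.
Pro: 4 codons.
Ala: 4 codons.
Ser: 6 codons.
Ile: 3 codons.
Asp: 2 codons.
Gly: 4 codons.
Cys: 2 codons.
6 × 4 × 4 × 6 × 3 × 2 × 4 × 2 = 27648.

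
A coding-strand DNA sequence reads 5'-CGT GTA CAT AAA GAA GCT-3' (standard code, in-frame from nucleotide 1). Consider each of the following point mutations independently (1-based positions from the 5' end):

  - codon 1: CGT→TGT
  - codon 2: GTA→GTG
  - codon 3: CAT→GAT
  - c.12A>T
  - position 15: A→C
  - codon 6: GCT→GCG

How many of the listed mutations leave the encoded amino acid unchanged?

Codon 1: CGT (Arg) → TGT (Cys) — missense.
Codon 2: GTA (Val) → GTG (Val) — synonymous.
Codon 3: CAT (His) → GAT (Asp) — missense.
Codon 4: AAA (Lys) → AAT (Asn) — missense.
Codon 5: GAA (Glu) → GAC (Asp) — missense.
Codon 6: GCT (Ala) → GCG (Ala) — synonymous.
Synonymous: 2 of 6.

2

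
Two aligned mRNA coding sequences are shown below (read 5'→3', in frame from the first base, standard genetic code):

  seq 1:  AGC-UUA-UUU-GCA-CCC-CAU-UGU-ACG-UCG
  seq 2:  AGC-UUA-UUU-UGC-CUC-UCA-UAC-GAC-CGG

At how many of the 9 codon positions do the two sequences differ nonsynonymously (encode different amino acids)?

6

Codon 1: AGC Ser / AGC Ser — identical.
Codon 2: UUA Leu / UUA Leu — identical.
Codon 3: UUU Phe / UUU Phe — identical.
Codon 4: GCA Ala / UGC Cys — nonsynonymous.
Codon 5: CCC Pro / CUC Leu — nonsynonymous.
Codon 6: CAU His / UCA Ser — nonsynonymous.
Codon 7: UGU Cys / UAC Tyr — nonsynonymous.
Codon 8: ACG Thr / GAC Asp — nonsynonymous.
Codon 9: UCG Ser / CGG Arg — nonsynonymous.
Nonsynonymous differences: 6.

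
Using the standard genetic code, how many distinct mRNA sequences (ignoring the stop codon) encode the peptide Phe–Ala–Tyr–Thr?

64

Phe: 2 codons.
Ala: 4 codons.
Tyr: 2 codons.
Thr: 4 codons.
2 × 4 × 2 × 4 = 64.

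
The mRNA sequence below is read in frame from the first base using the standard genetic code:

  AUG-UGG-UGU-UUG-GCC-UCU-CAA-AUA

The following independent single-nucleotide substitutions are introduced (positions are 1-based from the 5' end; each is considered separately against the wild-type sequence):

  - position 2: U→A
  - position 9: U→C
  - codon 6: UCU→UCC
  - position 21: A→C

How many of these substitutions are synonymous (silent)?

2

Codon 1: AUG (Met) → AAG (Lys) — missense.
Codon 3: UGU (Cys) → UGC (Cys) — synonymous.
Codon 6: UCU (Ser) → UCC (Ser) — synonymous.
Codon 7: CAA (Gln) → CAC (His) — missense.
Synonymous: 2 of 4.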